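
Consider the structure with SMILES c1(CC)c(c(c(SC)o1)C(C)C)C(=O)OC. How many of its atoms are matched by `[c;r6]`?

0

The query [c;r6] means: aromatic carbon that belongs to a six-membered ring.
Check the 16 heavy atoms by environment: 1× o (aromatic, in 5-ring) → no; 4× c (aromatic, in 5-ring) → no; 8× C (acyclic) → no; 2× O (acyclic) → no; 1× S (acyclic) → no.
No environment satisfies the query, so 0 matching atoms.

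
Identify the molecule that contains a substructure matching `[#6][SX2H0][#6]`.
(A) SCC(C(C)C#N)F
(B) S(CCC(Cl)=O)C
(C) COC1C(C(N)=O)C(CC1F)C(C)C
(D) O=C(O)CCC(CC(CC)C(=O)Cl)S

B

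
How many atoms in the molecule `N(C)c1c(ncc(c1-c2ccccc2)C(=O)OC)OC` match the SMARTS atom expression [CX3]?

1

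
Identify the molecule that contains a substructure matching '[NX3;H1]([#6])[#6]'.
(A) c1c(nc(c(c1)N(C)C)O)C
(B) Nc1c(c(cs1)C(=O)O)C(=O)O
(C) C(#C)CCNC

C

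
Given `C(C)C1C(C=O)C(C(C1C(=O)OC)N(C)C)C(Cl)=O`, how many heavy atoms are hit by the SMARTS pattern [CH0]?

2

The query [CH0] means: aliphatic carbon with no attached hydrogen.
Check the 19 heavy atoms by environment: 6× C (H1) → no; 4× O (H0) → no; 1× C (H2) → no; 4× C (H3) → no; 1× N (H0) → no; 2× C (H0) → match; 1× Cl (H0) → no.
That gives 2 matching atoms.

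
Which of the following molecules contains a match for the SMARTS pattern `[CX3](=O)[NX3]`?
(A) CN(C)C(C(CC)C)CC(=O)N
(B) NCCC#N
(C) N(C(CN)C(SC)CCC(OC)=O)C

[CX3](=O)[NX3] describes a carbonyl carbon bonded to a trivalent nitrogen (an amide).
(A) contains a primary amide (-C(=O)NH2), which satisfies every atom and bond constraint.
(B) has a primary amino group (-NH2) but the -NH2 is not attached to a carbonyl carbon.
(C) has a methyl-ester group (-C(=O)OCH3) but the carbonyl is bonded to O, not to an NX3 nitrogen.
So the answer is (A).

A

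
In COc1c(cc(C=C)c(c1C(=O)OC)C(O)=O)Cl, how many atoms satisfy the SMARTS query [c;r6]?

6

The query [c;r6] means: aromatic carbon that belongs to a six-membered ring.
Check the 18 heavy atoms by environment: 6× c (aromatic, in 6-ring) → match; 5× O (acyclic) → no; 6× C (acyclic) → no; 1× Cl (acyclic) → no.
That gives 6 matching atoms.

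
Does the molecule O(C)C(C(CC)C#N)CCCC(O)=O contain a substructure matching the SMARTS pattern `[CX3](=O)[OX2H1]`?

Yes

The pattern [CX3](=O)[OX2H1] describes an sp2 carbon double-bonded to O and single-bonded to an -OH oxygen — a carboxylic acid.
The molecule carries a carboxylic acid group (-C(=O)OH), whose atoms satisfy every constraint of the query, so the pattern matches.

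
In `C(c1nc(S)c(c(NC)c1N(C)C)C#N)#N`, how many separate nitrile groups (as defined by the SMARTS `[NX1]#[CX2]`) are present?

[NX1]#[CX2] is the SMARTS for a nitrile: a nitrogen triple-bonded to a two-connected carbon.
The molecule carries 2 separate instances of a nitrile (-C#N) meeting every constraint; each maps to a distinct set of atoms, giving 2 matches.

2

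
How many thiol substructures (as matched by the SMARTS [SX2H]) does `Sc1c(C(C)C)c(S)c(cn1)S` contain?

[SX2H] is the SMARTS for a thiol: an aliphatic sulfur with two connections, one being H.
The molecule carries 3 separate instances of a thiol (-SH) meeting every constraint; each maps to a distinct set of atoms, giving 3 matches.

3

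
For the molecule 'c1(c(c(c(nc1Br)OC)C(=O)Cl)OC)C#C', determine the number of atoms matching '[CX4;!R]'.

2

The query [CX4;!R] means: aliphatic carbon with four total connections, not in a ring.
Check the 16 heavy atoms by environment: 1× n (aromatic, X2, in 6-ring) → no; 5× c (aromatic, X3, in 6-ring) → no; 2× O (X2, acyclic) → no; 2× C (X4, acyclic) → match; 2× C (X2, acyclic) → no; 1× Br (X1, acyclic) → no; 1× C (X3, acyclic) → no; 1× O (X1, acyclic) → no; 1× Cl (X1, acyclic) → no.
That gives 2 matching atoms.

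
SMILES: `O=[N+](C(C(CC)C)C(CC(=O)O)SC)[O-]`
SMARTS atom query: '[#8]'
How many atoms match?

4

The query [#8] means: #8 matches any oxygen atom.
Check the 15 heavy atoms by environment: 9× C → no; 3× O → match; 1× S → no; 1× N (charge +1) → no; 1× O (charge -1) → match.
Summing the matching environments: 3 + 1 = 4 matching atoms.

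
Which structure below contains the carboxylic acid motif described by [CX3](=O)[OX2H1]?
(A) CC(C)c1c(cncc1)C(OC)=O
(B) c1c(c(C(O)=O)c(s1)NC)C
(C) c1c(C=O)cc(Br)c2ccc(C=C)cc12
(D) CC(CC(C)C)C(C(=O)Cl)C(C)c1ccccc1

B

[CX3](=O)[OX2H1] describes an sp2 carbon double-bonded to O and single-bonded to an -OH oxygen (a carboxylic acid).
(A) has a methyl-ester group (-C(=O)OCH3) but the singly-bonded O has no H (OX2H0, not OX2H1).
(B) contains a carboxylic acid group (-C(=O)OH), which satisfies every atom and bond constraint.
(C) has an aldehyde (-CHO) but there is no singly-bonded oxygen on the carbonyl carbon.
(D) has an acyl chloride (-C(=O)Cl) but the carbonyl is bonded to Cl, not to an -OH oxygen.
So the answer is (B).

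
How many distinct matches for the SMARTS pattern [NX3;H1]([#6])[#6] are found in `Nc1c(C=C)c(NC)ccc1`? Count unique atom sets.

[NX3;H1]([#6])[#6] is the SMARTS for a secondary amine: a trivalent nitrogen with one H, bonded to two carbons.
Exactly one fragment in the molecule meets all constraints, giving 1 match.

1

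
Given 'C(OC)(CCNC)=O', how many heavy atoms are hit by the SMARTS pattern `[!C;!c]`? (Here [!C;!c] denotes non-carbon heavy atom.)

3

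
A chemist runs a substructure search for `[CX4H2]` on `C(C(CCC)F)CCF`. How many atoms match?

The query [CX4H2] means: sp3 carbon (X4) with exactly two hydrogens.
Check the 9 heavy atoms by environment: 5× C (H2, X4) → match; 1× C (H1, X4) → no; 2× F (H0, X1) → no; 1× C (H3, X4) → no.
That gives 5 matching atoms.

5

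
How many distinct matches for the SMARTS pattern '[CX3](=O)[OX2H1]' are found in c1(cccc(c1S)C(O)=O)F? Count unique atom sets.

1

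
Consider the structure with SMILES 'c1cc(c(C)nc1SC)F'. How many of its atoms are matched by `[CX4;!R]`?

Check the 10 heavy atoms by environment: 1× n (aromatic, X2, in 6-ring) → no; 5× c (aromatic, X3, in 6-ring) → no; 1× S (X2, acyclic) → no; 2× C (X4, acyclic) → match; 1× F (X1, acyclic) → no.
That gives 2 matching atoms.

2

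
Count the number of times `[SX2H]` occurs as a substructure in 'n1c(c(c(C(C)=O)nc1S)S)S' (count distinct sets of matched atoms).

[SX2H] is the SMARTS for a thiol: an aliphatic sulfur with two connections, one being H.
The molecule carries 3 separate instances of a thiol (-SH) meeting every constraint; each maps to a distinct set of atoms, giving 3 matches.

3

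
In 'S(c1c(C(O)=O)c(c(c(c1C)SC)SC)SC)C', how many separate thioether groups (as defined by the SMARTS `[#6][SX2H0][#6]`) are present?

4

[#6][SX2H0][#6] is the SMARTS for a thioether: an aliphatic sulfur bridging two carbons with no H on the sulfur.
The molecule carries 4 separate instances of a methylthio ether (-SCH3) meeting every constraint; each maps to a distinct set of atoms, giving 4 matches.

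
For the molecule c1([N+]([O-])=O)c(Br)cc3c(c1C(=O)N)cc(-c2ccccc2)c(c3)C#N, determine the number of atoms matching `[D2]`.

9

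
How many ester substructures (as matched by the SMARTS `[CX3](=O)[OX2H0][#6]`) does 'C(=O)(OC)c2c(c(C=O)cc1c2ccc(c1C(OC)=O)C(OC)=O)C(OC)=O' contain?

4

[CX3](=O)[OX2H0][#6] is the SMARTS for an ester: a carbonyl carbon bonded to an oxygen that is itself bonded to carbon (no H on that O).
The molecule carries 4 separate instances of a methyl-ester group (-C(=O)OCH3) meeting every constraint; each maps to a distinct set of atoms, giving 4 matches.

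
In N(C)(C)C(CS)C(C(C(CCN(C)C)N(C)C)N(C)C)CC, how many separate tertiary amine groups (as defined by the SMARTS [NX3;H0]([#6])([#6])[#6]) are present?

[NX3;H0]([#6])([#6])[#6] is the SMARTS for a tertiary amine: a trivalent nitrogen with no H, bonded to three carbons.
The molecule carries 4 separate instances of a dimethylamino group (-N(CH3)2) meeting every constraint; each maps to a distinct set of atoms, giving 4 matches.

4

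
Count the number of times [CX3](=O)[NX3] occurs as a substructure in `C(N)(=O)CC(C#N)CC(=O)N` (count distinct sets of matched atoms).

2

[CX3](=O)[NX3] is the SMARTS for an amide: a carbonyl carbon bonded to a trivalent nitrogen.
The molecule carries 2 separate instances of a primary amide (-C(=O)NH2) meeting every constraint; each maps to a distinct set of atoms, giving 2 matches.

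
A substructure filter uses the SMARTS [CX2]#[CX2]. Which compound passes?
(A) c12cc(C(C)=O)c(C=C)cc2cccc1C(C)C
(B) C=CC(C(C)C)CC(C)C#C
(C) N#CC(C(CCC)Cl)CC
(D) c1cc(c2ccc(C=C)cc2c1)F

B

[CX2]#[CX2] describes a carbon-carbon triple bond (an alkyne).
(A) has a vinyl group (-CH=CH2) but the C=C is a double bond; both carbons are CX3, not CX2.
(B) contains an ethynyl group (-C#CH), which satisfies every atom and bond constraint.
(C) has a nitrile (-C#N) but the triple bond is C#N, not C#C.
(D) has a vinyl group (-CH=CH2) but the C=C is a double bond; both carbons are CX3, not CX2.
So the answer is (B).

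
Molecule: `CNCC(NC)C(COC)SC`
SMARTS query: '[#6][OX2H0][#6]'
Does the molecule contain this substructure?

The pattern [#6][OX2H0][#6] describes an aliphatic oxygen bridging two carbons with no H on the oxygen — an ether.
The molecule carries a methoxy ether (-OCH3), whose atoms satisfy every constraint of the query, so the pattern matches.

Yes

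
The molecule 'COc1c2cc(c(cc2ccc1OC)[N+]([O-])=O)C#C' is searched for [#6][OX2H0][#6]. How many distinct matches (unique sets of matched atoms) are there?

[#6][OX2H0][#6] is the SMARTS for an ether: an aliphatic oxygen bridging two carbons with no H on the oxygen.
The molecule carries 2 separate instances of a methoxy ether (-OCH3) meeting every constraint; each maps to a distinct set of atoms, giving 2 matches.

2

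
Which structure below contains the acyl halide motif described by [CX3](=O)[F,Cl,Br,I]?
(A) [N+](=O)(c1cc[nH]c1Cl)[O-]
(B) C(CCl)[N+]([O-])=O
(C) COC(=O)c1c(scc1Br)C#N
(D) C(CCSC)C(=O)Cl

D

[CX3](=O)[F,Cl,Br,I] describes a carbonyl carbon bonded to a halogen (an acyl halide).
(A) has a chloro substituent but the Cl is not on a carbonyl carbon.
(B) has a chloro substituent but the Cl is not on a carbonyl carbon.
(C) has a methyl-ester group (-C(=O)OCH3) but the carbonyl is bonded to -O-C, not to a halogen.
(D) contains an acyl chloride (-C(=O)Cl), which satisfies every atom and bond constraint.
So the answer is (D).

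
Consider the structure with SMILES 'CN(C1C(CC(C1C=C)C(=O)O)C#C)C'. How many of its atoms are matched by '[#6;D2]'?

3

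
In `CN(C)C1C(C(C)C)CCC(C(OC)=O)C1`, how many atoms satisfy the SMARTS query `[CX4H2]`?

The query [CX4H2] means: sp3 carbon (X4) with exactly two hydrogens.
Check the 16 heavy atoms by environment: 4× C (H1, X4) → no; 3× C (H2, X4) → match; 1× N (H0, X3) → no; 5× C (H3, X4) → no; 1× C (H0, X3) → no; 1× O (H0, X1) → no; 1× O (H0, X2) → no.
That gives 3 matching atoms.

3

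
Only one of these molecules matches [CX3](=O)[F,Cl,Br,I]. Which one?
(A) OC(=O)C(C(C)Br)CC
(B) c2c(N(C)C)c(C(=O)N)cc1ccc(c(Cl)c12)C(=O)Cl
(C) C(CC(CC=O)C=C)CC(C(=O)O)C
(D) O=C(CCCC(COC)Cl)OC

B

[CX3](=O)[F,Cl,Br,I] describes a carbonyl carbon bonded to a halogen (an acyl halide).
(A) has a carboxylic acid group (-C(=O)OH) but the carbonyl is bonded to -OH, not to a halogen.
(B) contains an acyl chloride (-C(=O)Cl), which satisfies every atom and bond constraint.
(C) has a carboxylic acid group (-C(=O)OH) but the carbonyl is bonded to -OH, not to a halogen.
(D) has a methyl-ester group (-C(=O)OCH3) but the carbonyl is bonded to -O-C, not to a halogen.
So the answer is (B).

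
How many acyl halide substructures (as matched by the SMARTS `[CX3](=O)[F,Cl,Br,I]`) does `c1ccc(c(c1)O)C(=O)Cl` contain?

1

[CX3](=O)[F,Cl,Br,I] is the SMARTS for an acyl halide: a carbonyl carbon bonded to a halogen.
Exactly one fragment in the molecule meets all constraints, giving 1 match.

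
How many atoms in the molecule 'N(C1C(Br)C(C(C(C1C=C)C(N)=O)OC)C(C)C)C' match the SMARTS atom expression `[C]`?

14

Check the 19 heavy atoms by environment: 14× C → match; 2× N → no; 1× Br → no; 2× O → no.
That gives 14 matching atoms.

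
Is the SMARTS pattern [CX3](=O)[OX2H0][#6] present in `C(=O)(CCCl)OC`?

Yes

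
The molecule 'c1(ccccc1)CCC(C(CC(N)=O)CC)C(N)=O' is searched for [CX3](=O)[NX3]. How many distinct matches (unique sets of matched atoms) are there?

2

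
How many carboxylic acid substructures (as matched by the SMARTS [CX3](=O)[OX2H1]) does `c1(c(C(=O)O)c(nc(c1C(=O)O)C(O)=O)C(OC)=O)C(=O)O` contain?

[CX3](=O)[OX2H1] is the SMARTS for a carboxylic acid: an sp2 carbon double-bonded to O and single-bonded to an -OH oxygen.
The molecule carries 4 separate instances of a carboxylic acid group (-C(=O)OH) meeting every constraint; each maps to a distinct set of atoms, giving 4 matches.

4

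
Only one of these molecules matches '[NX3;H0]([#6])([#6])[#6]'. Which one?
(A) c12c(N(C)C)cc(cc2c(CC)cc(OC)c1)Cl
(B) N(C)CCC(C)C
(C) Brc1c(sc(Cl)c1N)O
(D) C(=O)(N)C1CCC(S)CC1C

A

[NX3;H0]([#6])([#6])[#6] describes a trivalent nitrogen with no H, bonded to three carbons (a tertiary amine).
(A) contains a dimethylamino group (-N(CH3)2), which satisfies every atom and bond constraint.
(B) has an N-methylamino group (-NHCH3) but the nitrogen still has one H (H1), not H0.
(C) has a primary amino group (-NH2) but the nitrogen has H2, not H0 with three carbons.
(D) has a primary amide (-C(=O)NH2) but the amide nitrogen has H2 and only one carbon neighbour.
So the answer is (A).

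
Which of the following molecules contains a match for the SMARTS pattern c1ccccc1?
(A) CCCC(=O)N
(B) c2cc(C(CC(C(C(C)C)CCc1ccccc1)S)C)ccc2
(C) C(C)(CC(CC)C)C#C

c1ccccc1 describes six aromatic carbons in a ring (a benzene ring).
(A) has a methyl group (-CH3) but no six-membered all-carbon aromatic ring is present.
(B) contains a phenyl ring, which satisfies every atom and bond constraint.
(C) has a methyl group (-CH3) but no six-membered all-carbon aromatic ring is present.
So the answer is (B).

B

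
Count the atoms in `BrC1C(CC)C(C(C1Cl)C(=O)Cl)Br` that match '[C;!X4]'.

The query [C;!X4] means: aliphatic carbon that does not have four total connections.
Check the 13 heavy atoms by environment: 7× C (X4) → no; 1× C (X3) → match; 1× O (X1) → no; 2× Cl (X1) → no; 2× Br (X1) → no.
That gives 1 matching atom.

1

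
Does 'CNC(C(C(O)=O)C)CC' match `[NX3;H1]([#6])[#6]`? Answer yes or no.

The pattern [NX3;H1]([#6])[#6] describes a trivalent nitrogen with one H, bonded to two carbons — a secondary amine.
The molecule carries an N-methylamino group (-NHCH3), whose atoms satisfy every constraint of the query, so the pattern matches.

Yes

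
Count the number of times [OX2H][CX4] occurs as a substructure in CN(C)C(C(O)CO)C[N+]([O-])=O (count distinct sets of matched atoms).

2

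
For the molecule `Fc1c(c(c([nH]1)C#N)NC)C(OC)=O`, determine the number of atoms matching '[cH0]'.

4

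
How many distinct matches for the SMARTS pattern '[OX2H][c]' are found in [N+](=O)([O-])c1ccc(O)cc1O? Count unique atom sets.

2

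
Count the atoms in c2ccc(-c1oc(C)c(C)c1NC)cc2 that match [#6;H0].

The query [#6;H0] means: any carbon with no attached hydrogen.
Check the 15 heavy atoms by environment: 1× o (aromatic, H0) → no; 5× c (aromatic, H0) → match; 3× C (H3) → no; 1× N (H1) → no; 5× c (aromatic, H1) → no.
That gives 5 matching atoms.

5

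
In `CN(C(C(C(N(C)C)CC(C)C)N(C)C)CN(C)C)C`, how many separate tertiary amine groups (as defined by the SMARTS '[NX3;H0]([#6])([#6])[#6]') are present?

4

[NX3;H0]([#6])([#6])[#6] is the SMARTS for a tertiary amine: a trivalent nitrogen with no H, bonded to three carbons.
The molecule carries 4 separate instances of a dimethylamino group (-N(CH3)2) meeting every constraint; each maps to a distinct set of atoms, giving 4 matches.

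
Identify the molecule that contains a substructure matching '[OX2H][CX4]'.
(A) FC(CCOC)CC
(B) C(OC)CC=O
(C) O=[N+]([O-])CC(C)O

[OX2H][CX4] describes a hydroxyl oxygen bound to an sp3 (X4) carbon (an aliphatic alcohol).
(A) has a methoxy ether (-OCH3) but the oxygen has H0 (ether), not H1.
(B) has a methoxy ether (-OCH3) but the oxygen has H0 (ether), not H1.
(C) contains a hydroxyl group (-OH), which satisfies every atom and bond constraint.
So the answer is (C).

C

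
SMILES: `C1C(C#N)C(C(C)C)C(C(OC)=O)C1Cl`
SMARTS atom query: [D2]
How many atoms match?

The query [D2] means: atom with exactly two heavy-atom neighbours.
Check the 15 heavy atoms by environment: 6× C (D3) → no; 2× C (D2) → match; 1× N (D1) → no; 1× Cl (D1) → no; 1× O (D1) → no; 1× O (D2) → match; 3× C (D1) → no.
Summing the matching environments: 2 + 1 = 3 matching atoms.

3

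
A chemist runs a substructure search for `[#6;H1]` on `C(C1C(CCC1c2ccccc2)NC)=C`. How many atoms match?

The query [#6;H1] means: any carbon bearing exactly one hydrogen.
Check the 15 heavy atoms by environment: 3× C (H2) → no; 4× C (H1) → match; 1× N (H1) → no; 1× C (H3) → no; 1× c (aromatic, H0) → no; 5× c (aromatic, H1) → match.
Summing the matching environments: 4 + 5 = 9 matching atoms.

9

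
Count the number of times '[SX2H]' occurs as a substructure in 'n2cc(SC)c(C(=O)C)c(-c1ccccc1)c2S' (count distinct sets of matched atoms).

1

[SX2H] is the SMARTS for a thiol: an aliphatic sulfur with two connections, one being H.
Exactly one fragment in the molecule meets all constraints, giving 1 match.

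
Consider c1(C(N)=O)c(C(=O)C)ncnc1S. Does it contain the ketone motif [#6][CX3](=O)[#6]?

The pattern [#6][CX3](=O)[#6] describes a carbonyl carbon (no H) flanked by two carbons — a ketone.
The molecule carries an acetyl/ketone group (-C(=O)CH3), whose atoms satisfy every constraint of the query, so the pattern matches.

Yes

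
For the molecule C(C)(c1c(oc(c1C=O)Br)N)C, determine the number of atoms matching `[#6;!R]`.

4

The query [#6;!R] means: carbon not in any ring.
Check the 12 heavy atoms by environment: 1× o (aromatic, in 5-ring) → no; 4× c (aromatic, in 5-ring) → no; 1× N (acyclic) → no; 4× C (acyclic) → match; 1× O (acyclic) → no; 1× Br (acyclic) → no.
That gives 4 matching atoms.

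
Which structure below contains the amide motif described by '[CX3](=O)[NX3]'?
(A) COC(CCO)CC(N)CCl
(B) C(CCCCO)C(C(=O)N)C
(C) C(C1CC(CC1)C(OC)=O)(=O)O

[CX3](=O)[NX3] describes a carbonyl carbon bonded to a trivalent nitrogen (an amide).
(A) has a primary amino group (-NH2) but the -NH2 is not attached to a carbonyl carbon.
(B) contains a primary amide (-C(=O)NH2), which satisfies every atom and bond constraint.
(C) has a methyl-ester group (-C(=O)OCH3) but the carbonyl is bonded to O, not to an NX3 nitrogen.
So the answer is (B).

B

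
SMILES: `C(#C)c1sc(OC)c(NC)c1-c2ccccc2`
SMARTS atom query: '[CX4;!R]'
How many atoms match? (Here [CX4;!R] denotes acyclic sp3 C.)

2

Check the 17 heavy atoms by environment: 1× s (aromatic, X2, in 5-ring) → no; 4× c (aromatic, X3, in 5-ring) → no; 6× c (aromatic, X3, in 6-ring) → no; 1× N (X3, acyclic) → no; 2× C (X4, acyclic) → match; 2× C (X2, acyclic) → no; 1× O (X2, acyclic) → no.
That gives 2 matching atoms.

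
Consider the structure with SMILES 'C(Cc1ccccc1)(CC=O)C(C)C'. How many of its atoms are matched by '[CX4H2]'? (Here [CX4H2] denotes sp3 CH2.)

The query [CX4H2] means: sp3 carbon (X4) with exactly two hydrogens.
Check the 14 heavy atoms by environment: 2× C (H2, X4) → match; 2× C (H1, X4) → no; 1× C (H1, X3) → no; 1× O (H0, X1) → no; 1× c (aromatic, H0, X3) → no; 5× c (aromatic, H1, X3) → no; 2× C (H3, X4) → no.
That gives 2 matching atoms.

2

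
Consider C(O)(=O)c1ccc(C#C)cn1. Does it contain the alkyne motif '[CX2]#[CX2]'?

Yes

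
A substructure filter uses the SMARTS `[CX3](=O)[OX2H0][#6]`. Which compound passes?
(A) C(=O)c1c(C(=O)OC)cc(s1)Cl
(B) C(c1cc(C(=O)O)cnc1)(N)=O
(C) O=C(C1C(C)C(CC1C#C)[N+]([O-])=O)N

A

[CX3](=O)[OX2H0][#6] describes a carbonyl carbon bonded to an oxygen that is itself bonded to carbon (no H on that O) (an ester).
(A) contains a methyl-ester group (-C(=O)OCH3), which satisfies every atom and bond constraint.
(B) has a primary amide (-C(=O)NH2) but the carbonyl is bonded to N, not to an O-C linkage.
(C) has a primary amide (-C(=O)NH2) but the carbonyl is bonded to N, not to an O-C linkage.
So the answer is (A).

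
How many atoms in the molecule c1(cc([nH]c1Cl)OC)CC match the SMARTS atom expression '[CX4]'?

3

Check the 10 heavy atoms by environment: 1× n (aromatic, X3) → no; 4× c (aromatic, X3) → no; 3× C (X4) → match; 1× Cl (X1) → no; 1× O (X2) → no.
That gives 3 matching atoms.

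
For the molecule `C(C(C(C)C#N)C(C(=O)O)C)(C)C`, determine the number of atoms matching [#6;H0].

Check the 13 heavy atoms by environment: 4× C (H3) → no; 4× C (H1) → no; 2× C (H0) → match; 1× O (H0) → no; 1× O (H1) → no; 1× N (H0) → no.
That gives 2 matching atoms.

2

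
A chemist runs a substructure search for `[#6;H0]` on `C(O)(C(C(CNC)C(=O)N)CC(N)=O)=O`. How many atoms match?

The query [#6;H0] means: any carbon with no attached hydrogen.
Check the 15 heavy atoms by environment: 2× C (H2) → no; 2× C (H1) → no; 3× C (H0) → match; 3× O (H0) → no; 2× N (H2) → no; 1× O (H1) → no; 1× N (H1) → no; 1× C (H3) → no.
That gives 3 matching atoms.

3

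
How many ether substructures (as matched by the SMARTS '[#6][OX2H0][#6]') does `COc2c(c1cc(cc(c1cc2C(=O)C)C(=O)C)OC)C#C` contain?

2

[#6][OX2H0][#6] is the SMARTS for an ether: an aliphatic oxygen bridging two carbons with no H on the oxygen.
The molecule carries 2 separate instances of a methoxy ether (-OCH3) meeting every constraint; each maps to a distinct set of atoms, giving 2 matches.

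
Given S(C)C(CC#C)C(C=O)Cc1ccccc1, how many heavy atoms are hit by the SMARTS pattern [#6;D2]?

Check the 16 heavy atoms by environment: 4× C (D2) → match; 2× C (D3) → no; 1× S (D2) → no; 2× C (D1) → no; 1× c (aromatic, D3) → no; 5× c (aromatic, D2) → match; 1× O (D1) → no.
Summing the matching environments: 4 + 5 = 9 matching atoms.

9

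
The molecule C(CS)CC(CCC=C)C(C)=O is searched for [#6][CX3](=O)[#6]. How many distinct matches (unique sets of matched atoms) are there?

[#6][CX3](=O)[#6] is the SMARTS for a ketone: a carbonyl carbon (no H) flanked by two carbons.
Exactly one fragment in the molecule meets all constraints, giving 1 match.

1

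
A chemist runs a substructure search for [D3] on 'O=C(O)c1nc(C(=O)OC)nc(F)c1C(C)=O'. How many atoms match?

7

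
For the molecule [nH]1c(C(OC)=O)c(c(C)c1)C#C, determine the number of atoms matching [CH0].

The query [CH0] means: aliphatic carbon with no attached hydrogen.
Check the 12 heavy atoms by environment: 1× n (aromatic, H1) → no; 1× c (aromatic, H1) → no; 3× c (aromatic, H0) → no; 2× C (H0) → match; 2× O (H0) → no; 2× C (H3) → no; 1× C (H1) → no.
That gives 2 matching atoms.

2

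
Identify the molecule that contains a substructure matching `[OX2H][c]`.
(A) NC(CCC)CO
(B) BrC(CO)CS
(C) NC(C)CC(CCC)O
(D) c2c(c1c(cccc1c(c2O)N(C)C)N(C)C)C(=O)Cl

[OX2H][c] describes a hydroxyl oxygen attached to an aromatic carbon (a phenol).
(A) has a hydroxyl group (-OH) but the -OH is on an aliphatic carbon, not an aromatic c.
(B) has a hydroxyl group (-OH) but the -OH is on an aliphatic carbon, not an aromatic c.
(C) has a hydroxyl group (-OH) but the -OH is on an aliphatic carbon, not an aromatic c.
(D) contains a hydroxyl group (-OH), which satisfies every atom and bond constraint.
So the answer is (D).

D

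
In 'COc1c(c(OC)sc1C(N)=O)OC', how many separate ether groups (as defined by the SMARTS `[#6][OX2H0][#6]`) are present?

3

[#6][OX2H0][#6] is the SMARTS for an ether: an aliphatic oxygen bridging two carbons with no H on the oxygen.
The molecule carries 3 separate instances of a methoxy ether (-OCH3) meeting every constraint; each maps to a distinct set of atoms, giving 3 matches.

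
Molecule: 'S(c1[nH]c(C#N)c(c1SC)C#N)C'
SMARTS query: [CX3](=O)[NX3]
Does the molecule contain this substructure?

The pattern [CX3](=O)[NX3] describes a carbonyl carbon bonded to a trivalent nitrogen — an amide.
The closest candidate here is a nitrile (-C#N), but the nitrile N is NX1 (triple-bonded), not NX3. No other fragment satisfies the full query, so there is no match.

No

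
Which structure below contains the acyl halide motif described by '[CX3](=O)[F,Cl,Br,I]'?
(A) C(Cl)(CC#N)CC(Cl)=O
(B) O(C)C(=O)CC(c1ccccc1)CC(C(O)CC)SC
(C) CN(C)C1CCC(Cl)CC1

A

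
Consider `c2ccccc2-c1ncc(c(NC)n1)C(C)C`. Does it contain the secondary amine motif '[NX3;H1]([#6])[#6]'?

Yes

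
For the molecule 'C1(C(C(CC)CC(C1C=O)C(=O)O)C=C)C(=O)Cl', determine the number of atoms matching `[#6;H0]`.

2

Check the 18 heavy atoms by environment: 7× C (H1) → no; 3× C (H2) → no; 2× C (H0) → match; 3× O (H0) → no; 1× Cl (H0) → no; 1× C (H3) → no; 1× O (H1) → no.
That gives 2 matching atoms.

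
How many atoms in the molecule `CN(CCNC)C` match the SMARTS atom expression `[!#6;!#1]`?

The query [!#6;!#1] means: not carbon and not hydrogen — any heteroatom.
Check the 7 heavy atoms by environment: 5× C → no; 2× N → match.
That gives 2 matching atoms.

2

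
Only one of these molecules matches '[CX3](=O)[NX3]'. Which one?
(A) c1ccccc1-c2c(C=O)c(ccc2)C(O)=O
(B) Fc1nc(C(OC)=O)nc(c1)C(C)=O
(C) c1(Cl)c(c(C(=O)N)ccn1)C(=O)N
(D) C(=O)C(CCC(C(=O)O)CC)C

[CX3](=O)[NX3] describes a carbonyl carbon bonded to a trivalent nitrogen (an amide).
(A) has a carboxylic acid group (-C(=O)OH) but the carbonyl is bonded to O, not to an NX3 nitrogen.
(B) has a methyl-ester group (-C(=O)OCH3) but the carbonyl is bonded to O, not to an NX3 nitrogen.
(C) contains a primary amide (-C(=O)NH2), which satisfies every atom and bond constraint.
(D) has a carboxylic acid group (-C(=O)OH) but the carbonyl is bonded to O, not to an NX3 nitrogen.
So the answer is (C).

C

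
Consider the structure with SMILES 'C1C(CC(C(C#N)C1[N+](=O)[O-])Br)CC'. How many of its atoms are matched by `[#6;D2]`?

4

The query [#6;D2] means: any carbon bonded to exactly two heavy atoms.
Check the 14 heavy atoms by environment: 4× C (D3) → no; 4× C (D2) → match; 1× Br (D1) → no; 1× N (charge +1, D3) → no; 1× O (charge -1, D1) → no; 1× O (D1) → no; 1× C (D1) → no; 1× N (D1) → no.
That gives 4 matching atoms.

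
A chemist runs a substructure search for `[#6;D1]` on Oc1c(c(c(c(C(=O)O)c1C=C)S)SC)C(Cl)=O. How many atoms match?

2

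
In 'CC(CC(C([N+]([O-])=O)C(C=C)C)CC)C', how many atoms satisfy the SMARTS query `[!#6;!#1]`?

Check the 15 heavy atoms by environment: 12× C → no; 1× N (charge +1) → match; 1× O (charge -1) → match; 1× O → match.
Summing the matching environments: 1 + 1 + 1 = 3 matching atoms.

3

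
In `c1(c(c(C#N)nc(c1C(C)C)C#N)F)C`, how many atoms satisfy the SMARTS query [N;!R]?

The query [N;!R] means: aliphatic nitrogen not in a ring.
Check the 15 heavy atoms by environment: 1× n (aromatic, in 6-ring) → no; 5× c (aromatic, in 6-ring) → no; 6× C (acyclic) → no; 2× N (acyclic) → match; 1× F (acyclic) → no.
That gives 2 matching atoms.

2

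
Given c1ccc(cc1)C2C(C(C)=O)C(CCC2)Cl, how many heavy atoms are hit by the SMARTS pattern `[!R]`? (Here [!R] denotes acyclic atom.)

The query [!R] means: !R matches any atom not in a ring.
Check the 16 heavy atoms by environment: 6× C (in 6-ring) → no; 1× Cl (acyclic) → match; 2× C (acyclic) → match; 1× O (acyclic) → match; 6× c (aromatic, in 6-ring) → no.
Summing the matching environments: 1 + 2 + 1 = 4 matching atoms.

4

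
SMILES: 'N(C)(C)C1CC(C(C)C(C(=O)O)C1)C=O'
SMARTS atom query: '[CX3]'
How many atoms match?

2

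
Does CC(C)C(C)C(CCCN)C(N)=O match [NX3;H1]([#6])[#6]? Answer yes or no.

The pattern [NX3;H1]([#6])[#6] describes a trivalent nitrogen with one H, bonded to two carbons — a secondary amine.
The closest candidate here is a primary amino group (-NH2), but the nitrogen has H2 and only one carbon neighbour. No other fragment satisfies the full query, so there is no match.

No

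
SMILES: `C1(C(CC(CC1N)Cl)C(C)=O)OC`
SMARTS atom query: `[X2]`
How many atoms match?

The query [X2] means: any atom with exactly two total connections (bonds + H).
Check the 13 heavy atoms by environment: 8× C (X4) → no; 1× N (X3) → no; 1× C (X3) → no; 1× O (X1) → no; 1× Cl (X1) → no; 1× O (X2) → match.
That gives 1 matching atom.

1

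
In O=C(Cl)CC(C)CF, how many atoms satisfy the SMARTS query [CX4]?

Check the 8 heavy atoms by environment: 4× C (X4) → match; 1× C (X3) → no; 1× O (X1) → no; 1× Cl (X1) → no; 1× F (X1) → no.
That gives 4 matching atoms.

4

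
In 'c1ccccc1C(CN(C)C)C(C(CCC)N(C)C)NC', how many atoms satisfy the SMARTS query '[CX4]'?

The query [CX4] means: C with X4: aliphatic carbon with exactly 4 total connections (bonds + H).
Check the 21 heavy atoms by environment: 12× C (X4) → match; 6× c (aromatic, X3) → no; 3× N (X3) → no.
That gives 12 matching atoms.

12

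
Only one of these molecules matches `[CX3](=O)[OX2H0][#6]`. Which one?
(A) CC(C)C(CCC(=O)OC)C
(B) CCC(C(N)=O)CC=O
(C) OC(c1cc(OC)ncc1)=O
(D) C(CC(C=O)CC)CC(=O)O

A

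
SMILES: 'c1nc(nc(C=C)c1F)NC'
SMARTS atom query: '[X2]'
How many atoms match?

2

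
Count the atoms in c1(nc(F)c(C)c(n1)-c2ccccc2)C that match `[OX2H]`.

0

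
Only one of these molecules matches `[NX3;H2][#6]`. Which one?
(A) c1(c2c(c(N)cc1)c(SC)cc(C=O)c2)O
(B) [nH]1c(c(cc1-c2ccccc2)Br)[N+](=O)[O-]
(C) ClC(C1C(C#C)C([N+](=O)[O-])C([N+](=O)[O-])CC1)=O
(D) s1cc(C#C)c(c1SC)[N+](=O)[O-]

A

[NX3;H2][#6] describes a trivalent nitrogen with two H attached to carbon (a primary amine).
(A) contains a primary amino group (-NH2), which satisfies every atom and bond constraint.
(B) has a nitro group (-[N+](=O)[O-]) but the nitrogen is [N+] with no H, not NX3H2.
(C) has a nitro group (-[N+](=O)[O-]) but the nitrogen is [N+] with no H, not NX3H2.
(D) has a nitro group (-[N+](=O)[O-]) but the nitrogen is [N+] with no H, not NX3H2.
So the answer is (A).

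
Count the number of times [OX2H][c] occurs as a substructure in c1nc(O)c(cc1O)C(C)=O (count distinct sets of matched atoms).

2

[OX2H][c] is the SMARTS for a phenol: a hydroxyl oxygen attached to an aromatic carbon.
The molecule carries 2 separate instances of a hydroxyl group (-OH) meeting every constraint; each maps to a distinct set of atoms, giving 2 matches.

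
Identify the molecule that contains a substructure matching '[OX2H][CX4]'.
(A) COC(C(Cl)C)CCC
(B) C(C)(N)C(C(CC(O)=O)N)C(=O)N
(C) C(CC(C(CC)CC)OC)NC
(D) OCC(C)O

D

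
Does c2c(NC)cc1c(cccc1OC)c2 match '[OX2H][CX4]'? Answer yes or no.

The pattern [OX2H][CX4] describes a hydroxyl oxygen bound to an sp3 (X4) carbon — an aliphatic alcohol.
The closest candidate here is a methoxy ether (-OCH3), but the oxygen has H0 (ether), not H1. No other fragment satisfies the full query, so there is no match.

No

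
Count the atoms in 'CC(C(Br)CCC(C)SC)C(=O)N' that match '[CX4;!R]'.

8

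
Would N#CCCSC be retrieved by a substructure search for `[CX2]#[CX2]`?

The pattern [CX2]#[CX2] describes a carbon-carbon triple bond — an alkyne.
The closest candidate here is a nitrile (-C#N), but the triple bond is C#N, not C#C. No other fragment satisfies the full query, so there is no match.

No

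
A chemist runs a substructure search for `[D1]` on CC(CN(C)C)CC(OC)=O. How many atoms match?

5

The query [D1] means: atom with exactly one heavy-atom neighbour (degree 1).
Check the 11 heavy atoms by environment: 2× C (D2) → no; 2× C (D3) → no; 1× O (D1) → match; 1× O (D2) → no; 4× C (D1) → match; 1× N (D3) → no.
Summing the matching environments: 1 + 4 = 5 matching atoms.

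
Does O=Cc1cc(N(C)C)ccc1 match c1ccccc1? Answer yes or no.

Yes

The pattern c1ccccc1 describes six aromatic carbons in a ring — a benzene ring.
The required atom environment is present in the molecule, so the pattern matches.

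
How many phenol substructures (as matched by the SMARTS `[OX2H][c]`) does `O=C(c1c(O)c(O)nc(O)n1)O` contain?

3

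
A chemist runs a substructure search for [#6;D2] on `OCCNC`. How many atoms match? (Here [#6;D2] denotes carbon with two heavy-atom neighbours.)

The query [#6;D2] means: any carbon bonded to exactly two heavy atoms.
Check the 5 heavy atoms by environment: 2× C (D2) → match; 1× O (D1) → no; 1× N (D2) → no; 1× C (D1) → no.
That gives 2 matching atoms.

2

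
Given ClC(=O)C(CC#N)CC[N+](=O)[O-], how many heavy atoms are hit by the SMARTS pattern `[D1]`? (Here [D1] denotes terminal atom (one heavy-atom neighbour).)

Check the 12 heavy atoms by environment: 4× C (D2) → no; 2× C (D3) → no; 2× O (D1) → match; 1× Cl (D1) → match; 1× N (charge +1, D3) → no; 1× O (charge -1, D1) → match; 1× N (D1) → match.
Summing the matching environments: 2 + 1 + 1 + 1 = 5 matching atoms.

5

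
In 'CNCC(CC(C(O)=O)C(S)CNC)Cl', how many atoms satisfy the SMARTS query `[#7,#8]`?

4

The query [#7,#8] means: nitrogen or oxygen (comma = OR).
Check the 15 heavy atoms by environment: 9× C → no; 2× N → match; 2× O → match; 1× Cl → no; 1× S → no.
Summing the matching environments: 2 + 2 = 4 matching atoms.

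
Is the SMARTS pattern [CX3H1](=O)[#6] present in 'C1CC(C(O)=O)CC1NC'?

No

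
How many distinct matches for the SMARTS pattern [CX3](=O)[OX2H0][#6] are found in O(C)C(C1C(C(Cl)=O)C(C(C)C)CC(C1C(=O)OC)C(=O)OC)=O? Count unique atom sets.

[CX3](=O)[OX2H0][#6] is the SMARTS for an ester: a carbonyl carbon bonded to an oxygen that is itself bonded to carbon (no H on that O).
The molecule carries 3 separate instances of a methyl-ester group (-C(=O)OCH3) meeting every constraint; each maps to a distinct set of atoms, giving 3 matches.

3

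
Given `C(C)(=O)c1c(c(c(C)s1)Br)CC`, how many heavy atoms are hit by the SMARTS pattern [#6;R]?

4

The query [#6;R] means: carbon that is part of a ring.
Check the 12 heavy atoms by environment: 1× s (aromatic, in 5-ring) → no; 4× c (aromatic, in 5-ring) → match; 5× C (acyclic) → no; 1× Br (acyclic) → no; 1× O (acyclic) → no.
That gives 4 matching atoms.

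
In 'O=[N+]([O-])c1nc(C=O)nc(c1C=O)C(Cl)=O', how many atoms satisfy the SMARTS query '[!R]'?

Check the 16 heavy atoms by environment: 2× n (aromatic, in 6-ring) → no; 4× c (aromatic, in 6-ring) → no; 1× N (charge +1, acyclic) → match; 1× O (charge -1, acyclic) → match; 4× O (acyclic) → match; 3× C (acyclic) → match; 1× Cl (acyclic) → match.
Summing the matching environments: 1 + 1 + 4 + 3 + 1 = 10 matching atoms.

10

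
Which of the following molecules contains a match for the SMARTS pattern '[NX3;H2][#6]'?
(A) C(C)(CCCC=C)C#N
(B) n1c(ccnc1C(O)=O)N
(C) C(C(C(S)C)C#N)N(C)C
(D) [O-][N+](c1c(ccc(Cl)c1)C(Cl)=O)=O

B

[NX3;H2][#6] describes a trivalent nitrogen with two H attached to carbon (a primary amine).
(A) has a nitrile (-C#N) but the nitrogen is NX1 (triple-bonded), not NX3 with two H.
(B) contains a primary amino group (-NH2), which satisfies every atom and bond constraint.
(C) has a dimethylamino group (-N(CH3)2) but the nitrogen has H0, not H2.
(D) has a nitro group (-[N+](=O)[O-]) but the nitrogen is [N+] with no H, not NX3H2.
So the answer is (B).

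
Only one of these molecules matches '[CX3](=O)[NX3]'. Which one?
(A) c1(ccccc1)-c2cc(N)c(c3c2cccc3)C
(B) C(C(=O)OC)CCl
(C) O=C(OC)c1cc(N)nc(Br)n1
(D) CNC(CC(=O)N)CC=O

[CX3](=O)[NX3] describes a carbonyl carbon bonded to a trivalent nitrogen (an amide).
(A) has a primary amino group (-NH2) but the -NH2 is not attached to a carbonyl carbon.
(B) has a methyl-ester group (-C(=O)OCH3) but the carbonyl is bonded to O, not to an NX3 nitrogen.
(C) has a methyl-ester group (-C(=O)OCH3) but the carbonyl is bonded to O, not to an NX3 nitrogen.
(D) contains a primary amide (-C(=O)NH2), which satisfies every atom and bond constraint.
So the answer is (D).

D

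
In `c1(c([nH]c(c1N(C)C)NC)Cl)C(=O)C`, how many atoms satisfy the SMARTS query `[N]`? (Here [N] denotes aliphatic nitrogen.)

The query [N] means: uppercase N matches aliphatic (non-aromatic) nitrogen only.
Check the 14 heavy atoms by environment: 1× n (aromatic) → no; 4× c (aromatic) → no; 2× N → match; 5× C → no; 1× Cl → no; 1× O → no.
That gives 2 matching atoms.

2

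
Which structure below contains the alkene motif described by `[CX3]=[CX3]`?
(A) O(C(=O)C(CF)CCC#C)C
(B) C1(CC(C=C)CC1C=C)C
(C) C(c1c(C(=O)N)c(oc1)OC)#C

B

[CX3]=[CX3] describes a non-aromatic C=C double bond between two sp2 carbons (an alkene).
(A) has an ethynyl group (-C#CH) but the C-C bond is a triple bond, not a double bond.
(B) contains a vinyl group (-CH=CH2), which satisfies every atom and bond constraint.
(C) has an ethynyl group (-C#CH) but the C-C bond is a triple bond, not a double bond.
So the answer is (B).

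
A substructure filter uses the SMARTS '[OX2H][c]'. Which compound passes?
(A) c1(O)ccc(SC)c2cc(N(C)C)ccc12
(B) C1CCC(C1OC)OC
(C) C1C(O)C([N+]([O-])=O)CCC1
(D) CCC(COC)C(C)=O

[OX2H][c] describes a hydroxyl oxygen attached to an aromatic carbon (a phenol).
(A) contains a hydroxyl group (-OH), which satisfies every atom and bond constraint.
(B) has a methoxy ether (-OCH3) but the oxygen has H0, not H1.
(C) has a hydroxyl group (-OH) but the -OH is on an aliphatic carbon, not an aromatic c.
(D) has a methoxy ether (-OCH3) but the oxygen has H0, not H1.
So the answer is (A).

A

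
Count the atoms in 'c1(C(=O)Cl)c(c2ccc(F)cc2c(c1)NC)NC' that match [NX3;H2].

0

The query [NX3;H2] means: aliphatic N with 3 total connections, two of them H — an -NH2 nitrogen (amine or amide).
Check the 18 heavy atoms by environment: 6× c (aromatic, H0, X3) → no; 4× c (aromatic, H1, X3) → no; 1× C (H0, X3) → no; 1× O (H0, X1) → no; 1× Cl (H0, X1) → no; 2× N (H1, X3) → no; 2× C (H3, X4) → no; 1× F (H0, X1) → no.
No environment satisfies the query, so 0 matching atoms.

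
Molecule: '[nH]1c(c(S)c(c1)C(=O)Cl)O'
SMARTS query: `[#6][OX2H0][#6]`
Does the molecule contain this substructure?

No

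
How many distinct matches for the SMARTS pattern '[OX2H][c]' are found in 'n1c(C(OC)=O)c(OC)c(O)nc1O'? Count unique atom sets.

2

[OX2H][c] is the SMARTS for a phenol: a hydroxyl oxygen attached to an aromatic carbon.
The molecule carries 2 separate instances of a hydroxyl group (-OH) meeting every constraint; each maps to a distinct set of atoms, giving 2 matches.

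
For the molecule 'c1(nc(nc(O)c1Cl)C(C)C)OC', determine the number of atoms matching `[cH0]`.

The query [cH0] means: aromatic carbon with no attached hydrogen (substituted or ring-fusion).
Check the 13 heavy atoms by environment: 2× n (aromatic, H0) → no; 4× c (aromatic, H0) → match; 1× O (H0) → no; 3× C (H3) → no; 1× C (H1) → no; 1× Cl (H0) → no; 1× O (H1) → no.
That gives 4 matching atoms.

4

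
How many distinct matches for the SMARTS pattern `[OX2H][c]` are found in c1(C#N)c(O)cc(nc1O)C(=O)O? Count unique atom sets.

2

[OX2H][c] is the SMARTS for a phenol: a hydroxyl oxygen attached to an aromatic carbon.
The molecule carries 2 separate instances of a hydroxyl group (-OH) meeting every constraint; each maps to a distinct set of atoms, giving 2 matches.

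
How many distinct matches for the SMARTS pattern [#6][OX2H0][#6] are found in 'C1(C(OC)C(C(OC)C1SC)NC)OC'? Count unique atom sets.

3

[#6][OX2H0][#6] is the SMARTS for an ether: an aliphatic oxygen bridging two carbons with no H on the oxygen.
The molecule carries 3 separate instances of a methoxy ether (-OCH3) meeting every constraint; each maps to a distinct set of atoms, giving 3 matches.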